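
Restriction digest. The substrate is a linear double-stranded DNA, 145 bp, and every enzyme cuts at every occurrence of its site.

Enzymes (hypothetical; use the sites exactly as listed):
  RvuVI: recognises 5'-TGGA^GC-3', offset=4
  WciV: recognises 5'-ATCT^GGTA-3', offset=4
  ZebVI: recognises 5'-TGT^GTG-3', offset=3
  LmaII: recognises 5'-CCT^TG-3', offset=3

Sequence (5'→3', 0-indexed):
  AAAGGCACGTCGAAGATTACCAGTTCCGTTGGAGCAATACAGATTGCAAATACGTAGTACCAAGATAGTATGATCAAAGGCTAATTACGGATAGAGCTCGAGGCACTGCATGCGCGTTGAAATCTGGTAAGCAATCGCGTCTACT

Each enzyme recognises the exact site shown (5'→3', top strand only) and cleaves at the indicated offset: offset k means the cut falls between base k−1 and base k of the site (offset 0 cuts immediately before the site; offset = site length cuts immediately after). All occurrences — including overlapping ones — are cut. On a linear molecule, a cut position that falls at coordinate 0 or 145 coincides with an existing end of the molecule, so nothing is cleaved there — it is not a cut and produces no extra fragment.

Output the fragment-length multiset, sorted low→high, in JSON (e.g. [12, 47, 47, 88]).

[20,33,92]

Scan for sites:
  RvuVI TGGAGC/4: at [29] ⇒ [33]
  WciV ATCTGGTA/4: at [121] ⇒ [125]
  ZebVI (TGTGTG, off=3): no sites
  LmaII (CCTTG, off=3): no sites

All cut coordinates (distinct, sorted): [33, 125]

Fragments:
  [0,33): 33 bp
  [33,125): 92 bp
  [125,145): 20 bp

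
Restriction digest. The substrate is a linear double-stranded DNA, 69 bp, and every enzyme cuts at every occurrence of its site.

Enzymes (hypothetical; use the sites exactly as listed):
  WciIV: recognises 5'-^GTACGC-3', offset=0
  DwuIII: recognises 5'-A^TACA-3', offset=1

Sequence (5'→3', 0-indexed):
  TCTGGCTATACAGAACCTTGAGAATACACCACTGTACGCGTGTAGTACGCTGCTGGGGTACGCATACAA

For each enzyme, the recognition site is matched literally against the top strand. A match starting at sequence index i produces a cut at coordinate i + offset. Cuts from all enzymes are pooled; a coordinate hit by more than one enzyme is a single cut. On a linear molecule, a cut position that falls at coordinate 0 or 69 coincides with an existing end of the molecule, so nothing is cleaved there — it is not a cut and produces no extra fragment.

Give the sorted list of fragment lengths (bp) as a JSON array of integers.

[5,7,8,9,11,13,16]

Per-enzyme occurrences:
  WciIV GTACGC/0: at [33, 44, 57] ⇒ [33, 44, 57]
  DwuIII ATACA/1: at [7, 23, 63] ⇒ [8, 24, 64]

Pooled cuts: [8, 24, 33, 44, 57, 64]

Fragments:
  [0,8): 8 bp
  [8,24): 16 bp
  [24,33): 9 bp
  [33,44): 11 bp
  [44,57): 13 bp
  [57,64): 7 bp
  [64,69): 5 bp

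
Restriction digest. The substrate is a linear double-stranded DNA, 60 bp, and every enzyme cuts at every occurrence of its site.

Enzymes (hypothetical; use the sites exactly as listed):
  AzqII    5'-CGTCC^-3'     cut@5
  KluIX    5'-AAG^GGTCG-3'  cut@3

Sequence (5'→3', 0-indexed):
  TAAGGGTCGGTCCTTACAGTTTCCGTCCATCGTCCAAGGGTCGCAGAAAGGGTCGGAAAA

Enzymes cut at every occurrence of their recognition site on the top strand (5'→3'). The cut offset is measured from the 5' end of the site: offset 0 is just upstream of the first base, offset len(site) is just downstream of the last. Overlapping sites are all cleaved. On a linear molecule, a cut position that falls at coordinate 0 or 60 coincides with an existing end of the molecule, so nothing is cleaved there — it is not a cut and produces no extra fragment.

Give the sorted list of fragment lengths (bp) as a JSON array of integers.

Scan for sites:
  AzqII (CGTCC, off=5): starts [23, 30] → cuts [28, 35]
  KluIX (AAGGGTCG, off=3): starts [1, 35, 47] → cuts [4, 38, 50]

Pooled cuts: [4, 28, 35, 38, 50]

Fragment lengths:
  [0,4): 4 bp
  [4,28): 24 bp
  [28,35): 7 bp
  [35,38): 3 bp
  [38,50): 12 bp
  [50,60): 10 bp

[3,4,7,10,12,24]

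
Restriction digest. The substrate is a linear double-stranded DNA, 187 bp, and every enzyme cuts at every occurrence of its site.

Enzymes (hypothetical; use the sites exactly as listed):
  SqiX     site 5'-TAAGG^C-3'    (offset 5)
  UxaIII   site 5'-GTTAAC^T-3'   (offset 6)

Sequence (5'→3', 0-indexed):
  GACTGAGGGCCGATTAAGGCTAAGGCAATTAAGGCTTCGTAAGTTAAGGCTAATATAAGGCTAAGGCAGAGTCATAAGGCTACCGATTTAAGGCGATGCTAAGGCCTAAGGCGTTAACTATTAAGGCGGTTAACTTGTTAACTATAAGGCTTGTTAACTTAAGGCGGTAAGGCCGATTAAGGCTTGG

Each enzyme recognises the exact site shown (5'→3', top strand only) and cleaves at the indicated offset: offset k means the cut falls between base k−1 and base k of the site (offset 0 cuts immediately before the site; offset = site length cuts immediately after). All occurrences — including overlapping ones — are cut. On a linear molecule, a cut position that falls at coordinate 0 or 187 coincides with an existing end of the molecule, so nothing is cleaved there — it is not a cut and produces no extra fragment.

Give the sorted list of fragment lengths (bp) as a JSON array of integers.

Scan for sites:
  SqiX TAAGGC/5: at [14, 20, 29, 44, 55, 61, 74, 88, 99, 106, 121, 144, 159, 167, 177] ⇒ [19, 25, 34, 49, 60, 66, 79, 93, 104, 111, 126, 149, 164, 172, 182]
  UxaIII GTTAACT/6: at [112, 128, 136, 152] ⇒ [118, 134, 142, 158]

Pooled cuts: [19, 25, 34, 49, 60, 66, 79, 93, 104, 111, 118, 126, 134, 142, 149, 158, 164, 172, 182]

Fragments:
  [0,19): 19 bp
  [19,25): 6 bp
  [25,34): 9 bp
  [34,49): 15 bp
  [49,60): 11 bp
  [60,66): 6 bp
  [66,79): 13 bp
  [79,93): 14 bp
  [93,104): 11 bp
  [104,111): 7 bp
  [111,118): 7 bp
  [118,126): 8 bp
  [126,134): 8 bp
  [134,142): 8 bp
  [142,149): 7 bp
  [149,158): 9 bp
  [158,164): 6 bp
  [164,172): 8 bp
  [172,182): 10 bp
  [182,187): 5 bp

[5,6,6,6,7,7,7,8,8,8,8,9,9,10,11,11,13,14,15,19]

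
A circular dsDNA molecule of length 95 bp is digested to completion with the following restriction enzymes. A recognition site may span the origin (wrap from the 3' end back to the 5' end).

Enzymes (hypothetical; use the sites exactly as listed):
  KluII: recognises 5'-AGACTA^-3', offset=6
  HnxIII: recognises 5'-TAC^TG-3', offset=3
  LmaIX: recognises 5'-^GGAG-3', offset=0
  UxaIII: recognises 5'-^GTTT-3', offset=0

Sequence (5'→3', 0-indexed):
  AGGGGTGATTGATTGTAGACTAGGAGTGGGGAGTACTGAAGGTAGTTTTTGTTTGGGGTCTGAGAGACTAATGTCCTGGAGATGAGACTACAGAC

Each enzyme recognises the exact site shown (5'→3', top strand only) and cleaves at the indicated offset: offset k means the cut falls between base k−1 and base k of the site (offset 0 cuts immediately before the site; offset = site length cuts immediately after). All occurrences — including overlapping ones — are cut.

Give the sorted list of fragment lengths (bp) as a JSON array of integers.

[6,7,7,7,8,13,20,27]

Scan for sites:
  KluII AGACTA/6: at [16, 64, 84] ⇒ [22, 70, 90]
  HnxIII TACTG/3: at [33] ⇒ [36]
  LmaIX GGAG/0: at [22, 29, 77] ⇒ [22, 29, 77]
  UxaIII GTTT/0: at [44, 50] ⇒ [44, 50]

Pooled cuts: [22, 29, 36, 44, 50, 70, 77, 90]

Fragments:
  22→29: 7 bp
  29→36: 7 bp
  36→44: 8 bp
  44→50: 6 bp
  50→70: 20 bp
  70→77: 7 bp
  77→90: 13 bp
  90→22 (wrap): 95-90+22 = 27 bp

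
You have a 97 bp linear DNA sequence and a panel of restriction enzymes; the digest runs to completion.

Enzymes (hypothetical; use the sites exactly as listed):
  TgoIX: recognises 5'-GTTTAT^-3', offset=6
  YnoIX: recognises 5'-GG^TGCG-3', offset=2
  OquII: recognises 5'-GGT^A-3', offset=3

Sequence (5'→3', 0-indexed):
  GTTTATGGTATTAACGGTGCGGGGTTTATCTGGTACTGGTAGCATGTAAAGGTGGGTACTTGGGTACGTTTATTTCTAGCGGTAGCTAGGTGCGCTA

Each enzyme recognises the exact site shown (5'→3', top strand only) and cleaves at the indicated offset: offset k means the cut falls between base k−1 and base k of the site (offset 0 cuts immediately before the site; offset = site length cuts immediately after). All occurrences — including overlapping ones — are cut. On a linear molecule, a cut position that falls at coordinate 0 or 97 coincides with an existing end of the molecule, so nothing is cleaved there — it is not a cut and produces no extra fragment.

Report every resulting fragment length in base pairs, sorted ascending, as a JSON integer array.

[3,5,6,6,7,7,8,8,8,10,12,17]

Site scan:
  TgoIX GTTTAT/6: at [0, 23, 67] ⇒ [6, 29, 73]
  YnoIX GGTGCG/2: at [15, 88] ⇒ [17, 90]
  OquII GGTA/3: at [6, 31, 37, 54, 62, 80] ⇒ [9, 34, 40, 57, 65, 83]

Pooled cuts: [6, 9, 17, 29, 34, 40, 57, 65, 73, 83, 90]

Fragment lengths:
  [0,6): 6 bp
  [6,9): 3 bp
  [9,17): 8 bp
  [17,29): 12 bp
  [29,34): 5 bp
  [34,40): 6 bp
  [40,57): 17 bp
  [57,65): 8 bp
  [65,73): 8 bp
  [73,83): 10 bp
  [83,90): 7 bp
  [90,97): 7 bp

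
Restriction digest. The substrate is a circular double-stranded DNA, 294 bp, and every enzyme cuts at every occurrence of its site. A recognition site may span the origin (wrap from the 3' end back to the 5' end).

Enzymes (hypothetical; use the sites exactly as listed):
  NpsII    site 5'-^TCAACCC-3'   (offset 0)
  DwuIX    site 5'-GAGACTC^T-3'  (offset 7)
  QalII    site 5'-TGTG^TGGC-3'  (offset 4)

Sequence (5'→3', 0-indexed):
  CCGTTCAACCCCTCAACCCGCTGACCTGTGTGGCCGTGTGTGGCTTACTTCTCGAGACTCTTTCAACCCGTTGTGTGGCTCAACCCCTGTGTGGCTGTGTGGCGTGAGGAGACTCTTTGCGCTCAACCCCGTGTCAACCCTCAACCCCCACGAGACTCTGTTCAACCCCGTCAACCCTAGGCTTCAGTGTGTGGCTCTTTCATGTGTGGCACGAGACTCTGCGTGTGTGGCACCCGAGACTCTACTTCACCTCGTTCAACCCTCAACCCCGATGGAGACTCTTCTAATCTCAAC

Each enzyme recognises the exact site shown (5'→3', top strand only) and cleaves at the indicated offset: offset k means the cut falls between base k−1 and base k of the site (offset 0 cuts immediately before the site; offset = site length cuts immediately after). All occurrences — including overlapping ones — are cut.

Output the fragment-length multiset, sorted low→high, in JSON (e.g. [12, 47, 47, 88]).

[2,3,4,7,7,7,8,8,8,8,9,9,10,11,12,13,13,13,15,15,16,18,18,19,20,21]

Site scan:
  NpsII TCAACCC/0: at [4, 12, 62, 79, 122, 133, 140, 161, 170, 255, 262, 289] ⇒ [4, 12, 62, 79, 122, 133, 140, 161, 170, 255, 262, 289]
  DwuIX GAGACTCT/7: at [53, 108, 151, 212, 235, 274] ⇒ [60, 115, 158, 219, 242, 281]
  QalII TGTGTGGC/4: at [26, 36, 71, 87, 95, 187, 202, 223] ⇒ [30, 40, 75, 91, 99, 191, 206, 227]

All cut coordinates (distinct, sorted): [4, 12, 30, 40, 60, 62, 75, 79, 91, 99, 115, 122, 133, 140, 158, 161, 170, 191, 206, 219, 227, 242, 255, 262, 281, 289]

Fragments:
  4→12: 8 bp
  12→30: 18 bp
  30→40: 10 bp
  40→60: 20 bp
  60→62: 2 bp
  62→75: 13 bp
  75→79: 4 bp
  79→91: 12 bp
  91→99: 8 bp
  99→115: 16 bp
  115→122: 7 bp
  122→133: 11 bp
  133→140: 7 bp
  140→158: 18 bp
  158→161: 3 bp
  161→170: 9 bp
  170→191: 21 bp
  191→206: 15 bp
  206→219: 13 bp
  219→227: 8 bp
  227→242: 15 bp
  242→255: 13 bp
  255→262: 7 bp
  262→281: 19 bp
  281→289: 8 bp
  289→4 (wrap): 294-289+4 = 9 bp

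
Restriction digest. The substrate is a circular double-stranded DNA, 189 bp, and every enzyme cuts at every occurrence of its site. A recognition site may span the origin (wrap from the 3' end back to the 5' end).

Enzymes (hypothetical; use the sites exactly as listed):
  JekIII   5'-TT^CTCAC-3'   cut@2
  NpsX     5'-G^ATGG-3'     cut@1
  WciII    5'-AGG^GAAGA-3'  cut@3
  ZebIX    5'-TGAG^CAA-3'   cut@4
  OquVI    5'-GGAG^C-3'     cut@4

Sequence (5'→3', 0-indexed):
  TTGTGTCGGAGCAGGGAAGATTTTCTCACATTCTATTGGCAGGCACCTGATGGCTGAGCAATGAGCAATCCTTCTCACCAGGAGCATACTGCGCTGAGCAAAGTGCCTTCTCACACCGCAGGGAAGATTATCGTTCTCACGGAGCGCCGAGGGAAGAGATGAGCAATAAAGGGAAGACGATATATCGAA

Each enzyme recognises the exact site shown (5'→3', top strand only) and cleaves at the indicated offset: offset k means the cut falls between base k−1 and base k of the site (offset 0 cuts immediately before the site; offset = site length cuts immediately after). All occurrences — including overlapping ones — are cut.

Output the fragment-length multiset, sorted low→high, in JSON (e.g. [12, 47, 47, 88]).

[4,7,8,8,9,9,9,9,11,11,11,13,13,14,25,28]

Scan for sites:
  JekIII (TTCTCAC, off=2): starts [22, 71, 107, 133] → cuts [24, 73, 109, 135]
  NpsX (GATGG, off=1): starts [48] → cuts [49]
  WciII (AGGGAAGA, off=3): starts [12, 119, 149, 169] → cuts [15, 122, 152, 172]
  ZebIX (TGAGCAA, off=4): starts [54, 61, 94, 159] → cuts [58, 65, 98, 163]
  OquVI (GGAGC, off=4): starts [7, 80, 140] → cuts [11, 84, 144]

All cut coordinates (distinct, sorted): [11, 15, 24, 49, 58, 65, 73, 84, 98, 109, 122, 135, 144, 152, 163, 172]

Fragment lengths:
  11→15: 4 bp
  15→24: 9 bp
  24→49: 25 bp
  49→58: 9 bp
  58→65: 7 bp
  65→73: 8 bp
  73→84: 11 bp
  84→98: 14 bp
  98→109: 11 bp
  109→122: 13 bp
  122→135: 13 bp
  135→144: 9 bp
  144→152: 8 bp
  152→163: 11 bp
  163→172: 9 bp
  172→11 (wrap): 189-172+11 = 28 bp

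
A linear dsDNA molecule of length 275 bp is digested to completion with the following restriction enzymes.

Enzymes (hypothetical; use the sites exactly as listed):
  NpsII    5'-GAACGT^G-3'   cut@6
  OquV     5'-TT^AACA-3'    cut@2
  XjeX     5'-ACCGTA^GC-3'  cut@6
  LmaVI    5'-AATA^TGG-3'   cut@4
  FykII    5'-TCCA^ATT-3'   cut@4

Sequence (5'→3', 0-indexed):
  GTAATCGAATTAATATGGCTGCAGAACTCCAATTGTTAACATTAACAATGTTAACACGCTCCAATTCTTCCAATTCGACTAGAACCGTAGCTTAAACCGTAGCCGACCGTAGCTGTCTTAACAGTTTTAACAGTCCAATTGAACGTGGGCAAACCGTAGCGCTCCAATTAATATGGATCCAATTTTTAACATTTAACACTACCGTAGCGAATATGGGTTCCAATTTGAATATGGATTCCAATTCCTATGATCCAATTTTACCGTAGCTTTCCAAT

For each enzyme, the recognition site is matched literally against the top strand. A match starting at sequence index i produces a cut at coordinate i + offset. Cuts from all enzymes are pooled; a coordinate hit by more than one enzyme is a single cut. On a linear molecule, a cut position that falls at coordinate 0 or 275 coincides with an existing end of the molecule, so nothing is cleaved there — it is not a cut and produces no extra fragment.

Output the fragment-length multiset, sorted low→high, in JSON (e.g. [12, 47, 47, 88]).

[6,6,6,7,7,7,8,8,8,9,9,9,9,9,9,9,9,10,10,11,11,12,12,12,14,15,16,17]

Scan for sites:
  NpsII GAACGTG/6: at [140] ⇒ [146]
  OquV TTAACA/2: at [35, 41, 50, 117, 126, 185, 192] ⇒ [37, 43, 52, 119, 128, 187, 194]
  XjeX ACCGTAGC/6: at [83, 95, 105, 152, 200, 259] ⇒ [89, 101, 111, 158, 206, 265]
  LmaVI AATATGG/4: at [11, 169, 209, 227] ⇒ [15, 173, 213, 231]
  FykII TCCAATT/4: at [27, 59, 68, 133, 162, 177, 218, 236, 250] ⇒ [31, 63, 72, 137, 166, 181, 222, 240, 254]

All cut coordinates (distinct, sorted): [15, 31, 37, 43, 52, 63, 72, 89, 101, 111, 119, 128, 137, 146, 158, 166, 173, 181, 187, 194, 206, 213, 222, 231, 240, 254, 265]

Fragment lengths:
  [0,15): 15 bp
  [15,31): 16 bp
  [31,37): 6 bp
  [37,43): 6 bp
  [43,52): 9 bp
  [52,63): 11 bp
  [63,72): 9 bp
  [72,89): 17 bp
  [89,101): 12 bp
  [101,111): 10 bp
  [111,119): 8 bp
  [119,128): 9 bp
  [128,137): 9 bp
  [137,146): 9 bp
  [146,158): 12 bp
  [158,166): 8 bp
  [166,173): 7 bp
  [173,181): 8 bp
  [181,187): 6 bp
  [187,194): 7 bp
  [194,206): 12 bp
  [206,213): 7 bp
  [213,222): 9 bp
  [222,231): 9 bp
  [231,240): 9 bp
  [240,254): 14 bp
  [254,265): 11 bp
  [265,275): 10 bp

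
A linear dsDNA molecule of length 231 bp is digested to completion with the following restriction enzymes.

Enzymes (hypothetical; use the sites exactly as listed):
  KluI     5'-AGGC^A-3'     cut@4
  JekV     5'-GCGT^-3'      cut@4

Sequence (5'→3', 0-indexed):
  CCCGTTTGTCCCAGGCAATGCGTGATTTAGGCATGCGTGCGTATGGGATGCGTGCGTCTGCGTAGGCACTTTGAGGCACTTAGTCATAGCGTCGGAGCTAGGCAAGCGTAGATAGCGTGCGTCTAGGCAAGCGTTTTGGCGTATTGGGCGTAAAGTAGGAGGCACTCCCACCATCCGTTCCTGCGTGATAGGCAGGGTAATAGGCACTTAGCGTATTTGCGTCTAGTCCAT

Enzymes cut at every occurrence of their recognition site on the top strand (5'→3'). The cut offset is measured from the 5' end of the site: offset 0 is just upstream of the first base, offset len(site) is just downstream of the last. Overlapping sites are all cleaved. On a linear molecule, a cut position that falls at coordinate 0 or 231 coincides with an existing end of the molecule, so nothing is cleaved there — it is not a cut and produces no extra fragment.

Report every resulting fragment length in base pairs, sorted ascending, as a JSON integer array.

Scan for sites:
  KluI AGGCA/4: at [12, 28, 63, 73, 99, 124, 159, 189, 201] ⇒ [16, 32, 67, 77, 103, 128, 163, 193, 205]
  JekV GCGT/4: at [19, 34, 38, 49, 53, 59, 88, 105, 114, 118, 130, 138, 147, 182, 210, 218] ⇒ [23, 38, 42, 53, 57, 63, 92, 109, 118, 122, 134, 142, 151, 186, 214, 222]

Pooled cuts: [16, 23, 32, 38, 42, 53, 57, 63, 67, 77, 92, 103, 109, 118, 122, 128, 134, 142, 151, 163, 186, 193, 205, 214, 222]

Fragments:
  [0,16): 16 bp
  [16,23): 7 bp
  [23,32): 9 bp
  [32,38): 6 bp
  [38,42): 4 bp
  [42,53): 11 bp
  [53,57): 4 bp
  [57,63): 6 bp
  [63,67): 4 bp
  [67,77): 10 bp
  [77,92): 15 bp
  [92,103): 11 bp
  [103,109): 6 bp
  [109,118): 9 bp
  [118,122): 4 bp
  [122,128): 6 bp
  [128,134): 6 bp
  [134,142): 8 bp
  [142,151): 9 bp
  [151,163): 12 bp
  [163,186): 23 bp
  [186,193): 7 bp
  [193,205): 12 bp
  [205,214): 9 bp
  [214,222): 8 bp
  [222,231): 9 bp

[4,4,4,4,6,6,6,6,6,7,7,8,8,9,9,9,9,9,10,11,11,12,12,15,16,23]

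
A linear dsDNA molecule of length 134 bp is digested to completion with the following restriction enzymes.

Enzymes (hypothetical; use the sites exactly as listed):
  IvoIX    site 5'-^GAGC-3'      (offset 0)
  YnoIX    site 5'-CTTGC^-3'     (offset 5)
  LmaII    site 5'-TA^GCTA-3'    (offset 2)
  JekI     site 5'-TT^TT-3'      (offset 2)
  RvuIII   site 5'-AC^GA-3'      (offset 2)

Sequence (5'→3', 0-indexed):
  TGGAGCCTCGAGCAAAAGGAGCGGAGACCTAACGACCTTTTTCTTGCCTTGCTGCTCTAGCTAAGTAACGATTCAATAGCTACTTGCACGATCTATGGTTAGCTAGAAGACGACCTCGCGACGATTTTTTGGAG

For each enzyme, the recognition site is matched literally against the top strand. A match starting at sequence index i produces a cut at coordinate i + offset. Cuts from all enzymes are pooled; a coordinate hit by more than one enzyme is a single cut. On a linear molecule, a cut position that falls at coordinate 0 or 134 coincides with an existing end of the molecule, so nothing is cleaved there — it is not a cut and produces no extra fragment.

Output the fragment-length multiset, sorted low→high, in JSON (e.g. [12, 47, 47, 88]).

[1,1,1,2,2,4,5,6,6,7,7,7,9,9,9,10,10,11,12,15]

Per-enzyme occurrences:
  IvoIX GAGC/0: at [2, 9, 18] ⇒ [2, 9, 18]
  YnoIX CTTGC/5: at [42, 47, 82] ⇒ [47, 52, 87]
  LmaII TAGCTA/2: at [57, 76, 99] ⇒ [59, 78, 101]
  JekI TTTT/2: at [37, 38, 124, 125, 126] ⇒ [39, 40, 126, 127, 128]
  RvuIII ACGA/2: at [31, 67, 87, 109, 120] ⇒ [33, 69, 89, 111, 122]

Pooled cuts: [2, 9, 18, 33, 39, 40, 47, 52, 59, 69, 78, 87, 89, 101, 111, 122, 126, 127, 128]

Fragment lengths:
  [0,2): 2 bp
  [2,9): 7 bp
  [9,18): 9 bp
  [18,33): 15 bp
  [33,39): 6 bp
  [39,40): 1 bp
  [40,47): 7 bp
  [47,52): 5 bp
  [52,59): 7 bp
  [59,69): 10 bp
  [69,78): 9 bp
  [78,87): 9 bp
  [87,89): 2 bp
  [89,101): 12 bp
  [101,111): 10 bp
  [111,122): 11 bp
  [122,126): 4 bp
  [126,127): 1 bp
  [127,128): 1 bp
  [128,134): 6 bp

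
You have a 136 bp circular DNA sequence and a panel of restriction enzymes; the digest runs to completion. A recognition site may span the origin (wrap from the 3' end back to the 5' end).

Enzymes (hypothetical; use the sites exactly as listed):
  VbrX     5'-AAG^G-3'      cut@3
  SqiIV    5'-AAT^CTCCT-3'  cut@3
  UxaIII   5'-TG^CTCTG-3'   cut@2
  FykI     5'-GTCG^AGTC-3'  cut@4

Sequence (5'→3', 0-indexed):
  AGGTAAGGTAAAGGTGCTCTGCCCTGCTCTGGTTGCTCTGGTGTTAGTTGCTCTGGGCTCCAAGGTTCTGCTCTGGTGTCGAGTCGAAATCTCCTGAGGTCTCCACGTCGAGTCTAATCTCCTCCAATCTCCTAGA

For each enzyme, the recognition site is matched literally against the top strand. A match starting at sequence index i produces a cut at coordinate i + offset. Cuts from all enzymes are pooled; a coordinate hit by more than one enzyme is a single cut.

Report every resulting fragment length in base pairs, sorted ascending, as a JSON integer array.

[3,5,6,6,8,9,9,10,10,10,11,14,15,20]

Per-enzyme occurrences:
  VbrX (AAGG, off=3): starts [4, 10, 61, 135] → cuts [2, 7, 13, 64]
  SqiIV (AATCTCCT, off=3): starts [87, 115, 125] → cuts [90, 118, 128]
  UxaIII (TGCTCTG, off=2): starts [14, 24, 33, 48, 68] → cuts [16, 26, 35, 50, 70]
  FykI (GTCGAGTC, off=4): starts [77, 106] → cuts [81, 110]

Pooled cuts: [2, 7, 13, 16, 26, 35, 50, 64, 70, 81, 90, 110, 118, 128]

Fragments:
  2→7: 5 bp
  7→13: 6 bp
  13→16: 3 bp
  16→26: 10 bp
  26→35: 9 bp
  35→50: 15 bp
  50→64: 14 bp
  64→70: 6 bp
  70→81: 11 bp
  81→90: 9 bp
  90→110: 20 bp
  110→118: 8 bp
  118→128: 10 bp
  128→2 (wrap): 136-128+2 = 10 bp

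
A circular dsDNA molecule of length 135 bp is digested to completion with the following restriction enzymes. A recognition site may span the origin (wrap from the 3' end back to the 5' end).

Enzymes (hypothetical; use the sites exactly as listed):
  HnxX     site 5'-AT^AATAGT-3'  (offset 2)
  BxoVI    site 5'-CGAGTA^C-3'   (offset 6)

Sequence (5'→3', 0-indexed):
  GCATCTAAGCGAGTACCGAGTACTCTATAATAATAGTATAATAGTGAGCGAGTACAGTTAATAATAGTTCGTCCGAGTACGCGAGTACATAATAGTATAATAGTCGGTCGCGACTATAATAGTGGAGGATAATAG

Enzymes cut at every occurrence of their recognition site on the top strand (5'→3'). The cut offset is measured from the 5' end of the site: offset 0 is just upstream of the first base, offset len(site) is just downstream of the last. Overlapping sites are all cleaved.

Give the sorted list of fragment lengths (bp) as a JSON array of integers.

[3,7,8,8,8,8,9,15,17,19,33]

Site scan:
  HnxX ATAATAGT/2: at [29, 37, 60, 88, 96, 115] ⇒ [31, 39, 62, 90, 98, 117]
  BxoVI CGAGTAC/6: at [9, 16, 48, 73, 81] ⇒ [15, 22, 54, 79, 87]

All cut coordinates (distinct, sorted): [15, 22, 31, 39, 54, 62, 79, 87, 90, 98, 117]

Fragment lengths:
  15→22: 7 bp
  22→31: 9 bp
  31→39: 8 bp
  39→54: 15 bp
  54→62: 8 bp
  62→79: 17 bp
  79→87: 8 bp
  87→90: 3 bp
  90→98: 8 bp
  98→117: 19 bp
  117→15 (wrap): 135-117+15 = 33 bp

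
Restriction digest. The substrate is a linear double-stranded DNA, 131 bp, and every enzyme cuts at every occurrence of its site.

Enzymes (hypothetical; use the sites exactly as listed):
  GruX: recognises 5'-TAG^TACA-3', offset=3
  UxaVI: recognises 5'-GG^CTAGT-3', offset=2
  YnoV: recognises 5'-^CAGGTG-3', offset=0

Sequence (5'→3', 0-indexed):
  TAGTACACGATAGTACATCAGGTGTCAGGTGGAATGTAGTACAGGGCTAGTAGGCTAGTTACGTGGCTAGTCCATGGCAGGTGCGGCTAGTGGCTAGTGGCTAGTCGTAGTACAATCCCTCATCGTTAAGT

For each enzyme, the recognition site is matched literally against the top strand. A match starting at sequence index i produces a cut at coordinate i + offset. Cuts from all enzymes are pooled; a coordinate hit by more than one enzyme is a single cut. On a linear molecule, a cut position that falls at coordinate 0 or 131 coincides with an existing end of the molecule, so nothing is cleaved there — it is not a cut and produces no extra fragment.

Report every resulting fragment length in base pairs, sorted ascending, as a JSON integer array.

Scan for sites:
  GruX TAGTACA/3: at [0, 10, 36, 107] ⇒ [3, 13, 39, 110]
  UxaVI GGCTAGT/2: at [44, 52, 64, 84, 91, 98] ⇒ [46, 54, 66, 86, 93, 100]
  YnoV CAGGTG/0: at [18, 25, 77] ⇒ [18, 25, 77]

All cut coordinates (distinct, sorted): [3, 13, 18, 25, 39, 46, 54, 66, 77, 86, 93, 100, 110]

Fragment lengths:
  [0,3): 3 bp
  [3,13): 10 bp
  [13,18): 5 bp
  [18,25): 7 bp
  [25,39): 14 bp
  [39,46): 7 bp
  [46,54): 8 bp
  [54,66): 12 bp
  [66,77): 11 bp
  [77,86): 9 bp
  [86,93): 7 bp
  [93,100): 7 bp
  [100,110): 10 bp
  [110,131): 21 bp

[3,5,7,7,7,7,8,9,10,10,11,12,14,21]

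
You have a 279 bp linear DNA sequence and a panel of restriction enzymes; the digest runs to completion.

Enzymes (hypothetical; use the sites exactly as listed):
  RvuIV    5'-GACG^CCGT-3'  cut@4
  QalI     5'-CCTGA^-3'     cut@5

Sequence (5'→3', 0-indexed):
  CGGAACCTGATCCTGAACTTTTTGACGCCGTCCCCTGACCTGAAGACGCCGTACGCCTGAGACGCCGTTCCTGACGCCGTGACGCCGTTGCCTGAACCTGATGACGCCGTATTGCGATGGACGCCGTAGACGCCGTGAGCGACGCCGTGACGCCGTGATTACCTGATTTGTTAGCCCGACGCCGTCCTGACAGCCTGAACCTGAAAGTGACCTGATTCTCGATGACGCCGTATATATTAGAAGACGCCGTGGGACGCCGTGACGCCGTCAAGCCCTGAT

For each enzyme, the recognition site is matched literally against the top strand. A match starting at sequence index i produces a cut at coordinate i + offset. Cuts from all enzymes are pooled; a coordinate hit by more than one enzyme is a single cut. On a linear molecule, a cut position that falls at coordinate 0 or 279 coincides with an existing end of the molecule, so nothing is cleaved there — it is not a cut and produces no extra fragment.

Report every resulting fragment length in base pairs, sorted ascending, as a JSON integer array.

Site scan:
  RvuIV (GACGCCGT, off=4): starts [23, 44, 60, 72, 80, 102, 119, 128, 140, 148, 177, 223, 242, 252, 260] → cuts [27, 48, 64, 76, 84, 106, 123, 132, 144, 152, 181, 227, 246, 256, 264]
  QalI (CCTGA, off=5): starts [5, 11, 33, 38, 55, 69, 90, 96, 161, 185, 193, 199, 210, 273] → cuts [10, 16, 38, 43, 60, 74, 95, 101, 166, 190, 198, 204, 215, 278]

Pooled cuts: [10, 16, 27, 38, 43, 48, 60, 64, 74, 76, 84, 95, 101, 106, 123, 132, 144, 152, 166, 181, 190, 198, 204, 215, 227, 246, 256, 264, 278]

Fragment lengths:
  [0,10): 10 bp
  [10,16): 6 bp
  [16,27): 11 bp
  [27,38): 11 bp
  [38,43): 5 bp
  [43,48): 5 bp
  [48,60): 12 bp
  [60,64): 4 bp
  [64,74): 10 bp
  [74,76): 2 bp
  [76,84): 8 bp
  [84,95): 11 bp
  [95,101): 6 bp
  [101,106): 5 bp
  [106,123): 17 bp
  [123,132): 9 bp
  [132,144): 12 bp
  [144,152): 8 bp
  [152,166): 14 bp
  [166,181): 15 bp
  [181,190): 9 bp
  [190,198): 8 bp
  [198,204): 6 bp
  [204,215): 11 bp
  [215,227): 12 bp
  [227,246): 19 bp
  [246,256): 10 bp
  [256,264): 8 bp
  [264,278): 14 bp
  [278,279): 1 bp

[1,2,4,5,5,5,6,6,6,8,8,8,8,9,9,10,10,10,11,11,11,11,12,12,12,14,14,15,17,19]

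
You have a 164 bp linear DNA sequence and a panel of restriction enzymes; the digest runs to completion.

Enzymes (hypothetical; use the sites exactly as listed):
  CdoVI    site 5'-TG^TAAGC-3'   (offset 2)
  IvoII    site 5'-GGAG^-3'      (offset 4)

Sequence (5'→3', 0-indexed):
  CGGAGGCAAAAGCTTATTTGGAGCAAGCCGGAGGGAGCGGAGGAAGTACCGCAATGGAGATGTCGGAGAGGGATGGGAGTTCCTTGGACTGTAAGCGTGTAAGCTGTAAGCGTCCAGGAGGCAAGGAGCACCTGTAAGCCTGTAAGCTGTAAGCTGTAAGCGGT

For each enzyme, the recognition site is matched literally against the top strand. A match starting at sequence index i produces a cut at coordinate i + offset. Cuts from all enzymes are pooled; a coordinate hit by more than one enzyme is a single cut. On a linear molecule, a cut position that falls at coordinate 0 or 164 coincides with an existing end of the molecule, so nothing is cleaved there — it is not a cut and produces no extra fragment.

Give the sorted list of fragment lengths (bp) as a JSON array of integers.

Scan for sites:
  CdoVI TGTAAGC/2: at [89, 97, 104, 132, 140, 147, 154] ⇒ [91, 99, 106, 134, 142, 149, 156]
  IvoII GGAG/4: at [1, 19, 29, 33, 38, 55, 64, 75, 116, 124] ⇒ [5, 23, 33, 37, 42, 59, 68, 79, 120, 128]

All cut coordinates (distinct, sorted): [5, 23, 33, 37, 42, 59, 68, 79, 91, 99, 106, 120, 128, 134, 142, 149, 156]

Fragments:
  [0,5): 5 bp
  [5,23): 18 bp
  [23,33): 10 bp
  [33,37): 4 bp
  [37,42): 5 bp
  [42,59): 17 bp
  [59,68): 9 bp
  [68,79): 11 bp
  [79,91): 12 bp
  [91,99): 8 bp
  [99,106): 7 bp
  [106,120): 14 bp
  [120,128): 8 bp
  [128,134): 6 bp
  [134,142): 8 bp
  [142,149): 7 bp
  [149,156): 7 bp
  [156,164): 8 bp

[4,5,5,6,7,7,7,8,8,8,8,9,10,11,12,14,17,18]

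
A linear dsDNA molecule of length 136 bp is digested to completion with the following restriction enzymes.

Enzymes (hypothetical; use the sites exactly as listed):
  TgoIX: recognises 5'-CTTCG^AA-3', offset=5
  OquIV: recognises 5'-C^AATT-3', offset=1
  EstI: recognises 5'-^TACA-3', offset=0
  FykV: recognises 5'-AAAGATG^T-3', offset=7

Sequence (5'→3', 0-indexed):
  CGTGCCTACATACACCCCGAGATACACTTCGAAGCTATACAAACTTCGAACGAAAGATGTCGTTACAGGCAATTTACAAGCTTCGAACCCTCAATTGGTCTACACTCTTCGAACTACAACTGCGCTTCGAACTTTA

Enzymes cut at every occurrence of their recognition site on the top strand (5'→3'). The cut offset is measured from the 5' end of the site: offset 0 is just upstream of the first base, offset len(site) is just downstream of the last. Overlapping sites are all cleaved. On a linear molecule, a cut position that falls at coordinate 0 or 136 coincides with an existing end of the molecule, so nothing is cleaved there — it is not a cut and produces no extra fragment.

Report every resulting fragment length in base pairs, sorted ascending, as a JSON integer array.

[3,4,4,4,6,6,7,7,7,8,9,11,11,11,11,12,15]

Site scan:
  TgoIX CTTCGAA/5: at [26, 43, 80, 106, 124] ⇒ [31, 48, 85, 111, 129]
  OquIV CAATT/1: at [69, 91] ⇒ [70, 92]
  EstI TACA/0: at [6, 10, 22, 37, 63, 74, 100, 114] ⇒ [6, 10, 22, 37, 63, 74, 100, 114]
  FykV AAAGATGT/7: at [52] ⇒ [59]

All cut coordinates (distinct, sorted): [6, 10, 22, 31, 37, 48, 59, 63, 70, 74, 85, 92, 100, 111, 114, 129]

Fragments:
  [0,6): 6 bp
  [6,10): 4 bp
  [10,22): 12 bp
  [22,31): 9 bp
  [31,37): 6 bp
  [37,48): 11 bp
  [48,59): 11 bp
  [59,63): 4 bp
  [63,70): 7 bp
  [70,74): 4 bp
  [74,85): 11 bp
  [85,92): 7 bp
  [92,100): 8 bp
  [100,111): 11 bp
  [111,114): 3 bp
  [114,129): 15 bp
  [129,136): 7 bp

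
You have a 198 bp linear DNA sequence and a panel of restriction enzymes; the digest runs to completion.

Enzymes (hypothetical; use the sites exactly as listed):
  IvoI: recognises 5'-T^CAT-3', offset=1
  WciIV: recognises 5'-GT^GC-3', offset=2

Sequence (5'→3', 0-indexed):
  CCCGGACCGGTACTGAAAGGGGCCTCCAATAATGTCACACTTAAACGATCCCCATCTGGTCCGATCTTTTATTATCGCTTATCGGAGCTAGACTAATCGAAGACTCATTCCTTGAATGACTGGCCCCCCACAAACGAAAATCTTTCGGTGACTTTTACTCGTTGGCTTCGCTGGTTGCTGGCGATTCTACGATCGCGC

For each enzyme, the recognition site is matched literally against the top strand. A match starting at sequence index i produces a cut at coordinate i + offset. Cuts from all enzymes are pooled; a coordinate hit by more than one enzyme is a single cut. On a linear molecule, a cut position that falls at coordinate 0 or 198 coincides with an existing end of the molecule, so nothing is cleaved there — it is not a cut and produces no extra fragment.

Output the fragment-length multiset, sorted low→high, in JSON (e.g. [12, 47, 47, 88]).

Scan for sites:
  IvoI TCAT/1: at [104] ⇒ [105]
  WciIV (GTGC, off=2): no sites

Pooled cuts: [105]

Fragment lengths:
  [0,105): 105 bp
  [105,198): 93 bp

[93,105]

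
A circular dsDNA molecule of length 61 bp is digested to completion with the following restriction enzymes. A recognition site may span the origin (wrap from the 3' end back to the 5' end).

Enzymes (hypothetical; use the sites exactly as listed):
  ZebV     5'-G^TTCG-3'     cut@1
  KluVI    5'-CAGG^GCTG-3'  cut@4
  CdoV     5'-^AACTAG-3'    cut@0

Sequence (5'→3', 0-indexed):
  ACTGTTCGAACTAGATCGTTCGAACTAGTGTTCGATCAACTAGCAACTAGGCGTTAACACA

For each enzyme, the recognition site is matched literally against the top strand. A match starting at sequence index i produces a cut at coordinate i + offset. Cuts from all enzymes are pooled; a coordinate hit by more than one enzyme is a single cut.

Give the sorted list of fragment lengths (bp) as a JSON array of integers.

Scan for sites:
  ZebV GTTCG/1: at [3, 17, 29] ⇒ [4, 18, 30]
  KluVI (CAGGGCTG, off=4): no sites
  CdoV AACTAG/0: at [8, 22, 37, 44] ⇒ [8, 22, 37, 44]

All cut coordinates (distinct, sorted): [4, 8, 18, 22, 30, 37, 44]

Fragments:
  4→8: 4 bp
  8→18: 10 bp
  18→22: 4 bp
  22→30: 8 bp
  30→37: 7 bp
  37→44: 7 bp
  44→4 (wrap): 61-44+4 = 21 bp

[4,4,7,7,8,10,21]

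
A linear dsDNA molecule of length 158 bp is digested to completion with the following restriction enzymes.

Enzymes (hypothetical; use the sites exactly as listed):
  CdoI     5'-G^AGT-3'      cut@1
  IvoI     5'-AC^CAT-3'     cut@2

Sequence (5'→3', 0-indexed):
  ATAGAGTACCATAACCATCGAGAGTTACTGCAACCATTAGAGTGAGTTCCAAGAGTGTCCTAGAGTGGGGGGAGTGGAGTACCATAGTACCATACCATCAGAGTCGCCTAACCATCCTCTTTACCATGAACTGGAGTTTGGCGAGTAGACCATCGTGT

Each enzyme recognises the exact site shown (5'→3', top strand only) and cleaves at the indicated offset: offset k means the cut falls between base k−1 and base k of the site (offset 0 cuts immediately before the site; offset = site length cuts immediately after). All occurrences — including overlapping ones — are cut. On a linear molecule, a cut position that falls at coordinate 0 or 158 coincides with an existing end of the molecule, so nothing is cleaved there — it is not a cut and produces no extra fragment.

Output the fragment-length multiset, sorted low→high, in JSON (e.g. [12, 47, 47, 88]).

Site scan:
  CdoI GAGT/1: at [3, 21, 39, 43, 52, 62, 71, 76, 100, 133, 142] ⇒ [4, 22, 40, 44, 53, 63, 72, 77, 101, 134, 143]
  IvoI ACCAT/2: at [7, 13, 32, 80, 88, 93, 110, 122, 148] ⇒ [9, 15, 34, 82, 90, 95, 112, 124, 150]

Pooled cuts: [4, 9, 15, 22, 34, 40, 44, 53, 63, 72, 77, 82, 90, 95, 101, 112, 124, 134, 143, 150]

Fragments:
  [0,4): 4 bp
  [4,9): 5 bp
  [9,15): 6 bp
  [15,22): 7 bp
  [22,34): 12 bp
  [34,40): 6 bp
  [40,44): 4 bp
  [44,53): 9 bp
  [53,63): 10 bp
  [63,72): 9 bp
  [72,77): 5 bp
  [77,82): 5 bp
  [82,90): 8 bp
  [90,95): 5 bp
  [95,101): 6 bp
  [101,112): 11 bp
  [112,124): 12 bp
  [124,134): 10 bp
  [134,143): 9 bp
  [143,150): 7 bp
  [150,158): 8 bp

[4,4,5,5,5,5,6,6,6,7,7,8,8,9,9,9,10,10,11,12,12]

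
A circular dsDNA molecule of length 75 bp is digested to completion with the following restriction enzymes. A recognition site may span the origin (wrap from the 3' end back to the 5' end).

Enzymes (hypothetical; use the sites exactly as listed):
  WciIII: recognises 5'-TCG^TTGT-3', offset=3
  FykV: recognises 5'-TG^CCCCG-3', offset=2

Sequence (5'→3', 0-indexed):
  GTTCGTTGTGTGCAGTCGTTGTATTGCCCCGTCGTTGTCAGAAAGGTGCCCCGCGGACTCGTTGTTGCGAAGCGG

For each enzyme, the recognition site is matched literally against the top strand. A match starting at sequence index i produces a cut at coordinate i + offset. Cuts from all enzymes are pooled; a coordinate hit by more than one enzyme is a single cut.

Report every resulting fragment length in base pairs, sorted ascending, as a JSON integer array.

[8,8,13,13,14,19]

Scan for sites:
  WciIII TCGTTGT/3: at [2, 15, 31, 58] ⇒ [5, 18, 34, 61]
  FykV TGCCCCG/2: at [24, 46] ⇒ [26, 48]

Pooled cuts: [5, 18, 26, 34, 48, 61]

Fragment lengths:
  5→18: 13 bp
  18→26: 8 bp
  26→34: 8 bp
  34→48: 14 bp
  48→61: 13 bp
  61→5 (wrap): 75-61+5 = 19 bp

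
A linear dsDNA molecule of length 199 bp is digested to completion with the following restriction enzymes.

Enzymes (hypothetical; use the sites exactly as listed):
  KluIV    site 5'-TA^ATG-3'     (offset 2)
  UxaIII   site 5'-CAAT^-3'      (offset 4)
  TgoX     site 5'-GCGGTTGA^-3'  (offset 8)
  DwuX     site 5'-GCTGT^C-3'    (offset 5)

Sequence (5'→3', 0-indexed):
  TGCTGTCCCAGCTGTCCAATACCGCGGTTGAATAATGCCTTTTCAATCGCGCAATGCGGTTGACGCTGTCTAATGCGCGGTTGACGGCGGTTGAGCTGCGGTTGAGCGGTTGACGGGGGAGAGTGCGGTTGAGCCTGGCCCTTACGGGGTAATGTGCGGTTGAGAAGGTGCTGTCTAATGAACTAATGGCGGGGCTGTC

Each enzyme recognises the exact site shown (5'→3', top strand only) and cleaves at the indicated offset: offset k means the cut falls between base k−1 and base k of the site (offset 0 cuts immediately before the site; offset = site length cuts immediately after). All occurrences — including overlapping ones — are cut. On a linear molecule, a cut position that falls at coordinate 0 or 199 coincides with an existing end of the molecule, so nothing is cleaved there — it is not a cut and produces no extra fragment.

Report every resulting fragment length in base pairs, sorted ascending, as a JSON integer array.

Per-enzyme occurrences:
  KluIV (TAATG, off=2): starts [32, 70, 149, 175, 183] → cuts [34, 72, 151, 177, 185]
  UxaIII (CAAT, off=4): starts [16, 43, 51] → cuts [20, 47, 55]
  TgoX (GCGGTTGA, off=8): starts [23, 55, 76, 86, 97, 105, 124, 155] → cuts [31, 63, 84, 94, 105, 113, 132, 163]
  DwuX (GCTGTC, off=5): starts [1, 10, 64, 169, 193] → cuts [6, 15, 69, 174, 198]

Pooled cuts: [6, 15, 20, 31, 34, 47, 55, 63, 69, 72, 84, 94, 105, 113, 132, 151, 163, 174, 177, 185, 198]

Fragment lengths:
  [0,6): 6 bp
  [6,15): 9 bp
  [15,20): 5 bp
  [20,31): 11 bp
  [31,34): 3 bp
  [34,47): 13 bp
  [47,55): 8 bp
  [55,63): 8 bp
  [63,69): 6 bp
  [69,72): 3 bp
  [72,84): 12 bp
  [84,94): 10 bp
  [94,105): 11 bp
  [105,113): 8 bp
  [113,132): 19 bp
  [132,151): 19 bp
  [151,163): 12 bp
  [163,174): 11 bp
  [174,177): 3 bp
  [177,185): 8 bp
  [185,198): 13 bp
  [198,199): 1 bp

[1,3,3,3,5,6,6,8,8,8,8,9,10,11,11,11,12,12,13,13,19,19]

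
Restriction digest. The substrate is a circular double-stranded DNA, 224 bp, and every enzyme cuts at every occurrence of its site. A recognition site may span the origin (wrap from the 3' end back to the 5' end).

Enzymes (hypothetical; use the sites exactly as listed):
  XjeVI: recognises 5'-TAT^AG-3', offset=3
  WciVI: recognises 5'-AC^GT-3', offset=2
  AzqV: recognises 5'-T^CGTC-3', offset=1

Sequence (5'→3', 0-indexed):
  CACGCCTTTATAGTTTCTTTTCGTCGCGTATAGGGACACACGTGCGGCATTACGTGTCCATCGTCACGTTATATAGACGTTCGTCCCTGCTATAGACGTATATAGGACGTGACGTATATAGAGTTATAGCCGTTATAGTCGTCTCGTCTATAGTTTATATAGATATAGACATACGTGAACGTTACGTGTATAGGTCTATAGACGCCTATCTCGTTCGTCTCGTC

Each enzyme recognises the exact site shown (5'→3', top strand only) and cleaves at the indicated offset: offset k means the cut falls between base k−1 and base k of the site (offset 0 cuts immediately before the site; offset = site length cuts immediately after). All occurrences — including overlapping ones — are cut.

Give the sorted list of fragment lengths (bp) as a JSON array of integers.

[3,3,4,4,5,5,5,5,5,6,6,6,6,6,6,7,7,8,8,8,8,9,9,10,10,10,12,12,15,16]

Per-enzyme occurrences:
  XjeVI (TATAG, off=3): starts [8, 28, 71, 90, 100, 116, 124, 133, 148, 157, 163, 188, 196] → cuts [11, 31, 74, 93, 103, 119, 127, 136, 151, 160, 166, 191, 199]
  WciVI (ACGT, off=2): starts [39, 51, 65, 76, 95, 106, 111, 172, 178, 183] → cuts [41, 53, 67, 78, 97, 108, 113, 174, 180, 185]
  AzqV (TCGTC, off=1): starts [20, 60, 80, 138, 143, 214, 219] → cuts [21, 61, 81, 139, 144, 215, 220]

All cut coordinates (distinct, sorted): [11, 21, 31, 41, 53, 61, 67, 74, 78, 81, 93, 97, 103, 108, 113, 119, 127, 136, 139, 144, 151, 160, 166, 174, 180, 185, 191, 199, 215, 220]

Fragment lengths:
  11→21: 10 bp
  21→31: 10 bp
  31→41: 10 bp
  41→53: 12 bp
  53→61: 8 bp
  61→67: 6 bp
  67→74: 7 bp
  74→78: 4 bp
  78→81: 3 bp
  81→93: 12 bp
  93→97: 4 bp
  97→103: 6 bp
  103→108: 5 bp
  108→113: 5 bp
  113→119: 6 bp
  119→127: 8 bp
  127→136: 9 bp
  136→139: 3 bp
  139→144: 5 bp
  144→151: 7 bp
  151→160: 9 bp
  160→166: 6 bp
  166→174: 8 bp
  174→180: 6 bp
  180→185: 5 bp
  185→191: 6 bp
  191→199: 8 bp
  199→215: 16 bp
  215→220: 5 bp
  220→11 (wrap): 224-220+11 = 15 bp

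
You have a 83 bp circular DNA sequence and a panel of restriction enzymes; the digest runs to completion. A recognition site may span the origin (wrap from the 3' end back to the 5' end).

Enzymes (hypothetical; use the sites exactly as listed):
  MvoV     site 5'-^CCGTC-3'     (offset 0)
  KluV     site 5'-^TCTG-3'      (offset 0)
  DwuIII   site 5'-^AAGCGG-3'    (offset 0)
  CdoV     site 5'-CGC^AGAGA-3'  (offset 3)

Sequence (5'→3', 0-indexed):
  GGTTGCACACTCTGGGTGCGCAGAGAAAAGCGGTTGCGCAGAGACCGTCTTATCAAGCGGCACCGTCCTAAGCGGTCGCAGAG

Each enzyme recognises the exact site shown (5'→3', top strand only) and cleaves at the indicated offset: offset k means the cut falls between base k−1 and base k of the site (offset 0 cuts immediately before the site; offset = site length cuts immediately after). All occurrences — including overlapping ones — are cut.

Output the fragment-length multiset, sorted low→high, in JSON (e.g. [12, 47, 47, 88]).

[5,6,7,8,10,11,12,24]

Site scan:
  MvoV (CCGTC, off=0): starts [44, 62] → cuts [44, 62]
  KluV (TCTG, off=0): starts [10] → cuts [10]
  DwuIII (AAGCGG, off=0): starts [27, 54, 69] → cuts [27, 54, 69]
  CdoV (CGCAGAGA, off=3): starts [18, 36] → cuts [21, 39]

Pooled cuts: [10, 21, 27, 39, 44, 54, 62, 69]

Fragments:
  10→21: 11 bp
  21→27: 6 bp
  27→39: 12 bp
  39→44: 5 bp
  44→54: 10 bp
  54→62: 8 bp
  62→69: 7 bp
  69→10 (wrap): 83-69+10 = 24 bp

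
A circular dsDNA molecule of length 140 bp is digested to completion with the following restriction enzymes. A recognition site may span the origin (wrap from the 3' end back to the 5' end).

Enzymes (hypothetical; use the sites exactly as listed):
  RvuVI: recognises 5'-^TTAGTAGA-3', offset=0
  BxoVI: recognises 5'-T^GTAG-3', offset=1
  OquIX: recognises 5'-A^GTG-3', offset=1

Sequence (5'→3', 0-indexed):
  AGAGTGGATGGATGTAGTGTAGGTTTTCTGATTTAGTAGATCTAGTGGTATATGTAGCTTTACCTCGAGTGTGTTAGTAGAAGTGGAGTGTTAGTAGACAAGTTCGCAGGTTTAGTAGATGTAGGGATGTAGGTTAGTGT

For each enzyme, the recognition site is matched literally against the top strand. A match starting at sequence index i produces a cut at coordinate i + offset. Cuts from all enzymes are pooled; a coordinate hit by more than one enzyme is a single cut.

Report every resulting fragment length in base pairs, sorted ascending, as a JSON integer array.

[2,2,3,3,5,5,5,8,8,9,9,9,10,12,14,15,21]

Scan for sites:
  RvuVI (TTAGTAGA, off=0): starts [32, 73, 90, 111] → cuts [32, 73, 90, 111]
  BxoVI (TGTAG, off=1): starts [12, 17, 52, 119, 127, 137] → cuts [13, 18, 53, 120, 128, 138]
  OquIX (AGTG, off=1): starts [2, 15, 43, 67, 81, 86, 135] → cuts [3, 16, 44, 68, 82, 87, 136]

Pooled cuts: [3, 13, 16, 18, 32, 44, 53, 68, 73, 82, 87, 90, 111, 120, 128, 136, 138]

Fragments:
  3→13: 10 bp
  13→16: 3 bp
  16→18: 2 bp
  18→32: 14 bp
  32→44: 12 bp
  44→53: 9 bp
  53→68: 15 bp
  68→73: 5 bp
  73→82: 9 bp
  82→87: 5 bp
  87→90: 3 bp
  90→111: 21 bp
  111→120: 9 bp
  120→128: 8 bp
  128→136: 8 bp
  136→138: 2 bp
  138→3 (wrap): 140-138+3 = 5 bp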